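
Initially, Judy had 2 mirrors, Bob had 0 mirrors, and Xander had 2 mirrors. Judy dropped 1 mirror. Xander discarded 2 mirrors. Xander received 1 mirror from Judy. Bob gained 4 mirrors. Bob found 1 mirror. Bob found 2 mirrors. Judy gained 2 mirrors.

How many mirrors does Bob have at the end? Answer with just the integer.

Tracking counts step by step:
Start: Judy=2, Bob=0, Xander=2
Event 1 (Judy -1): Judy: 2 -> 1. State: Judy=1, Bob=0, Xander=2
Event 2 (Xander -2): Xander: 2 -> 0. State: Judy=1, Bob=0, Xander=0
Event 3 (Judy -> Xander, 1): Judy: 1 -> 0, Xander: 0 -> 1. State: Judy=0, Bob=0, Xander=1
Event 4 (Bob +4): Bob: 0 -> 4. State: Judy=0, Bob=4, Xander=1
Event 5 (Bob +1): Bob: 4 -> 5. State: Judy=0, Bob=5, Xander=1
Event 6 (Bob +2): Bob: 5 -> 7. State: Judy=0, Bob=7, Xander=1
Event 7 (Judy +2): Judy: 0 -> 2. State: Judy=2, Bob=7, Xander=1

Bob's final count: 7

Answer: 7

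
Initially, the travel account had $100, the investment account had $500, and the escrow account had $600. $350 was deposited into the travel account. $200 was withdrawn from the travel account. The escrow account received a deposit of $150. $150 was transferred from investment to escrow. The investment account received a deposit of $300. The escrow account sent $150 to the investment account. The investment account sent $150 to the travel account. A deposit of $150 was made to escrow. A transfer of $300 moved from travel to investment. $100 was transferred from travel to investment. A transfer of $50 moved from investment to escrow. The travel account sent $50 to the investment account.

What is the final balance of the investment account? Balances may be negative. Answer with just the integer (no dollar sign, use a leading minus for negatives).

Answer: 1050

Derivation:
Tracking account balances step by step:
Start: travel=100, investment=500, escrow=600
Event 1 (deposit 350 to travel): travel: 100 + 350 = 450. Balances: travel=450, investment=500, escrow=600
Event 2 (withdraw 200 from travel): travel: 450 - 200 = 250. Balances: travel=250, investment=500, escrow=600
Event 3 (deposit 150 to escrow): escrow: 600 + 150 = 750. Balances: travel=250, investment=500, escrow=750
Event 4 (transfer 150 investment -> escrow): investment: 500 - 150 = 350, escrow: 750 + 150 = 900. Balances: travel=250, investment=350, escrow=900
Event 5 (deposit 300 to investment): investment: 350 + 300 = 650. Balances: travel=250, investment=650, escrow=900
Event 6 (transfer 150 escrow -> investment): escrow: 900 - 150 = 750, investment: 650 + 150 = 800. Balances: travel=250, investment=800, escrow=750
Event 7 (transfer 150 investment -> travel): investment: 800 - 150 = 650, travel: 250 + 150 = 400. Balances: travel=400, investment=650, escrow=750
Event 8 (deposit 150 to escrow): escrow: 750 + 150 = 900. Balances: travel=400, investment=650, escrow=900
Event 9 (transfer 300 travel -> investment): travel: 400 - 300 = 100, investment: 650 + 300 = 950. Balances: travel=100, investment=950, escrow=900
Event 10 (transfer 100 travel -> investment): travel: 100 - 100 = 0, investment: 950 + 100 = 1050. Balances: travel=0, investment=1050, escrow=900
Event 11 (transfer 50 investment -> escrow): investment: 1050 - 50 = 1000, escrow: 900 + 50 = 950. Balances: travel=0, investment=1000, escrow=950
Event 12 (transfer 50 travel -> investment): travel: 0 - 50 = -50, investment: 1000 + 50 = 1050. Balances: travel=-50, investment=1050, escrow=950

Final balance of investment: 1050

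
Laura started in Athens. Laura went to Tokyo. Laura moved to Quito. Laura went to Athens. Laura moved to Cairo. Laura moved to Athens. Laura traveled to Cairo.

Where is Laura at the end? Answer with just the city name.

Answer: Cairo

Derivation:
Tracking Laura's location:
Start: Laura is in Athens.
After move 1: Athens -> Tokyo. Laura is in Tokyo.
After move 2: Tokyo -> Quito. Laura is in Quito.
After move 3: Quito -> Athens. Laura is in Athens.
After move 4: Athens -> Cairo. Laura is in Cairo.
After move 5: Cairo -> Athens. Laura is in Athens.
After move 6: Athens -> Cairo. Laura is in Cairo.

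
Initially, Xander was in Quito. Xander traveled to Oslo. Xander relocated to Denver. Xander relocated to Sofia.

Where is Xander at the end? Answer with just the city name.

Tracking Xander's location:
Start: Xander is in Quito.
After move 1: Quito -> Oslo. Xander is in Oslo.
After move 2: Oslo -> Denver. Xander is in Denver.
After move 3: Denver -> Sofia. Xander is in Sofia.

Answer: Sofia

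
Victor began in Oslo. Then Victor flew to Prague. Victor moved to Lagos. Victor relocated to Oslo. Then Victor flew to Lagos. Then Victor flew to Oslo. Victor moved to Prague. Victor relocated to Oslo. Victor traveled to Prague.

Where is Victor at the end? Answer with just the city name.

Answer: Prague

Derivation:
Tracking Victor's location:
Start: Victor is in Oslo.
After move 1: Oslo -> Prague. Victor is in Prague.
After move 2: Prague -> Lagos. Victor is in Lagos.
After move 3: Lagos -> Oslo. Victor is in Oslo.
After move 4: Oslo -> Lagos. Victor is in Lagos.
After move 5: Lagos -> Oslo. Victor is in Oslo.
After move 6: Oslo -> Prague. Victor is in Prague.
After move 7: Prague -> Oslo. Victor is in Oslo.
After move 8: Oslo -> Prague. Victor is in Prague.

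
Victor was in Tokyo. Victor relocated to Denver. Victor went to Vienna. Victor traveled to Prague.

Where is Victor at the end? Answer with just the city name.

Tracking Victor's location:
Start: Victor is in Tokyo.
After move 1: Tokyo -> Denver. Victor is in Denver.
After move 2: Denver -> Vienna. Victor is in Vienna.
After move 3: Vienna -> Prague. Victor is in Prague.

Answer: Prague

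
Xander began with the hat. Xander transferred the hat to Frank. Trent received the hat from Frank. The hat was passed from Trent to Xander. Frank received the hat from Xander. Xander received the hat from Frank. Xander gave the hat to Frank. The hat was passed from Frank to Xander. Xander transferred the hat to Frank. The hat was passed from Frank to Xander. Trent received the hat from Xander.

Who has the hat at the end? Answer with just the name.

Tracking the hat through each event:
Start: Xander has the hat.
After event 1: Frank has the hat.
After event 2: Trent has the hat.
After event 3: Xander has the hat.
After event 4: Frank has the hat.
After event 5: Xander has the hat.
After event 6: Frank has the hat.
After event 7: Xander has the hat.
After event 8: Frank has the hat.
After event 9: Xander has the hat.
After event 10: Trent has the hat.

Answer: Trent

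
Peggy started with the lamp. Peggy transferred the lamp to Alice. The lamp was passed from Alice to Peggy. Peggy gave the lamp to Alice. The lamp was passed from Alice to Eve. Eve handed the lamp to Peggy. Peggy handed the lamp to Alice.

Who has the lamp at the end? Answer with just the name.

Tracking the lamp through each event:
Start: Peggy has the lamp.
After event 1: Alice has the lamp.
After event 2: Peggy has the lamp.
After event 3: Alice has the lamp.
After event 4: Eve has the lamp.
After event 5: Peggy has the lamp.
After event 6: Alice has the lamp.

Answer: Alice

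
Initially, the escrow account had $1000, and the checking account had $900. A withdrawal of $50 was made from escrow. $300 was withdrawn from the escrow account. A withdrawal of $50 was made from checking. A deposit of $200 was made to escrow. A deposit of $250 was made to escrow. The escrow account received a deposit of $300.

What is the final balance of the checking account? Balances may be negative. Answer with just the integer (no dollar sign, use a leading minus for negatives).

Tracking account balances step by step:
Start: escrow=1000, checking=900
Event 1 (withdraw 50 from escrow): escrow: 1000 - 50 = 950. Balances: escrow=950, checking=900
Event 2 (withdraw 300 from escrow): escrow: 950 - 300 = 650. Balances: escrow=650, checking=900
Event 3 (withdraw 50 from checking): checking: 900 - 50 = 850. Balances: escrow=650, checking=850
Event 4 (deposit 200 to escrow): escrow: 650 + 200 = 850. Balances: escrow=850, checking=850
Event 5 (deposit 250 to escrow): escrow: 850 + 250 = 1100. Balances: escrow=1100, checking=850
Event 6 (deposit 300 to escrow): escrow: 1100 + 300 = 1400. Balances: escrow=1400, checking=850

Final balance of checking: 850

Answer: 850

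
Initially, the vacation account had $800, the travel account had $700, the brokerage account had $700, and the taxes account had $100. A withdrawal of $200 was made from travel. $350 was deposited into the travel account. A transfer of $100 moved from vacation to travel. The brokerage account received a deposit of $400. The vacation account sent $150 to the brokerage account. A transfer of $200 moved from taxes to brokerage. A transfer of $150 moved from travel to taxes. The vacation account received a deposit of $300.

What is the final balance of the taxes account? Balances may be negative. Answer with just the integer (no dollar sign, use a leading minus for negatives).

Tracking account balances step by step:
Start: vacation=800, travel=700, brokerage=700, taxes=100
Event 1 (withdraw 200 from travel): travel: 700 - 200 = 500. Balances: vacation=800, travel=500, brokerage=700, taxes=100
Event 2 (deposit 350 to travel): travel: 500 + 350 = 850. Balances: vacation=800, travel=850, brokerage=700, taxes=100
Event 3 (transfer 100 vacation -> travel): vacation: 800 - 100 = 700, travel: 850 + 100 = 950. Balances: vacation=700, travel=950, brokerage=700, taxes=100
Event 4 (deposit 400 to brokerage): brokerage: 700 + 400 = 1100. Balances: vacation=700, travel=950, brokerage=1100, taxes=100
Event 5 (transfer 150 vacation -> brokerage): vacation: 700 - 150 = 550, brokerage: 1100 + 150 = 1250. Balances: vacation=550, travel=950, brokerage=1250, taxes=100
Event 6 (transfer 200 taxes -> brokerage): taxes: 100 - 200 = -100, brokerage: 1250 + 200 = 1450. Balances: vacation=550, travel=950, brokerage=1450, taxes=-100
Event 7 (transfer 150 travel -> taxes): travel: 950 - 150 = 800, taxes: -100 + 150 = 50. Balances: vacation=550, travel=800, brokerage=1450, taxes=50
Event 8 (deposit 300 to vacation): vacation: 550 + 300 = 850. Balances: vacation=850, travel=800, brokerage=1450, taxes=50

Final balance of taxes: 50

Answer: 50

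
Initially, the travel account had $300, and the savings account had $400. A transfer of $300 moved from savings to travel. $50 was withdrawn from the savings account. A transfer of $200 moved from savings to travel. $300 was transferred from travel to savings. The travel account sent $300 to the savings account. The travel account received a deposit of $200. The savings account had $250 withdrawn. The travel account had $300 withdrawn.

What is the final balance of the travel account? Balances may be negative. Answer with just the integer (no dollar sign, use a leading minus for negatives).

Tracking account balances step by step:
Start: travel=300, savings=400
Event 1 (transfer 300 savings -> travel): savings: 400 - 300 = 100, travel: 300 + 300 = 600. Balances: travel=600, savings=100
Event 2 (withdraw 50 from savings): savings: 100 - 50 = 50. Balances: travel=600, savings=50
Event 3 (transfer 200 savings -> travel): savings: 50 - 200 = -150, travel: 600 + 200 = 800. Balances: travel=800, savings=-150
Event 4 (transfer 300 travel -> savings): travel: 800 - 300 = 500, savings: -150 + 300 = 150. Balances: travel=500, savings=150
Event 5 (transfer 300 travel -> savings): travel: 500 - 300 = 200, savings: 150 + 300 = 450. Balances: travel=200, savings=450
Event 6 (deposit 200 to travel): travel: 200 + 200 = 400. Balances: travel=400, savings=450
Event 7 (withdraw 250 from savings): savings: 450 - 250 = 200. Balances: travel=400, savings=200
Event 8 (withdraw 300 from travel): travel: 400 - 300 = 100. Balances: travel=100, savings=200

Final balance of travel: 100

Answer: 100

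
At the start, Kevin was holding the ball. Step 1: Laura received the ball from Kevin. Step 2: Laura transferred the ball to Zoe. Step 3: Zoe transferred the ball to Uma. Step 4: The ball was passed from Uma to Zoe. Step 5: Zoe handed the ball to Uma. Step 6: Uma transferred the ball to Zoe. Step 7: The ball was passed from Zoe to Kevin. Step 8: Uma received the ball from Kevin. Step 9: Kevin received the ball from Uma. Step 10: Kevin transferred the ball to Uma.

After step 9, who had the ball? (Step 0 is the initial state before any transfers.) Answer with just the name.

Answer: Kevin

Derivation:
Tracking the ball holder through step 9:
After step 0 (start): Kevin
After step 1: Laura
After step 2: Zoe
After step 3: Uma
After step 4: Zoe
After step 5: Uma
After step 6: Zoe
After step 7: Kevin
After step 8: Uma
After step 9: Kevin

At step 9, the holder is Kevin.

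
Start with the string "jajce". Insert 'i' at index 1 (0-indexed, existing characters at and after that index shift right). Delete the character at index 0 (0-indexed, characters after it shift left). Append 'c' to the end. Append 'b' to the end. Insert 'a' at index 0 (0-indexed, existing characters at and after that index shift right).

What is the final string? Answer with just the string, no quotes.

Answer: aiajcecb

Derivation:
Applying each edit step by step:
Start: "jajce"
Op 1 (insert 'i' at idx 1): "jajce" -> "jiajce"
Op 2 (delete idx 0 = 'j'): "jiajce" -> "iajce"
Op 3 (append 'c'): "iajce" -> "iajcec"
Op 4 (append 'b'): "iajcec" -> "iajcecb"
Op 5 (insert 'a' at idx 0): "iajcecb" -> "aiajcecb"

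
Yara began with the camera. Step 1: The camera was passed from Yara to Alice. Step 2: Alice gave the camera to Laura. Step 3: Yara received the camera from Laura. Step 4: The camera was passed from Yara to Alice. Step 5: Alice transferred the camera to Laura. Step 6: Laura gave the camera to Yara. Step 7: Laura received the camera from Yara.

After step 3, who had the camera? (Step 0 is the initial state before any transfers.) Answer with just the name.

Tracking the camera holder through step 3:
After step 0 (start): Yara
After step 1: Alice
After step 2: Laura
After step 3: Yara

At step 3, the holder is Yara.

Answer: Yara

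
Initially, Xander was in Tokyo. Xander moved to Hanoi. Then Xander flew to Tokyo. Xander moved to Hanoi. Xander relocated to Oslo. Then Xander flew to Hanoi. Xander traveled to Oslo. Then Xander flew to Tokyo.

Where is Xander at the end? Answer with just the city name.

Answer: Tokyo

Derivation:
Tracking Xander's location:
Start: Xander is in Tokyo.
After move 1: Tokyo -> Hanoi. Xander is in Hanoi.
After move 2: Hanoi -> Tokyo. Xander is in Tokyo.
After move 3: Tokyo -> Hanoi. Xander is in Hanoi.
After move 4: Hanoi -> Oslo. Xander is in Oslo.
After move 5: Oslo -> Hanoi. Xander is in Hanoi.
After move 6: Hanoi -> Oslo. Xander is in Oslo.
After move 7: Oslo -> Tokyo. Xander is in Tokyo.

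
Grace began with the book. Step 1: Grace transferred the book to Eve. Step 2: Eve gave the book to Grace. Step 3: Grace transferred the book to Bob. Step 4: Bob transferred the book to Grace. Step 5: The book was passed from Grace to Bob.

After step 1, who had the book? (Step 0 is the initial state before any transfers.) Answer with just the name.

Tracking the book holder through step 1:
After step 0 (start): Grace
After step 1: Eve

At step 1, the holder is Eve.

Answer: Eve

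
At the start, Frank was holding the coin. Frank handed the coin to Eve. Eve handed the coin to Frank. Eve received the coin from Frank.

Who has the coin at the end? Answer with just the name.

Answer: Eve

Derivation:
Tracking the coin through each event:
Start: Frank has the coin.
After event 1: Eve has the coin.
After event 2: Frank has the coin.
After event 3: Eve has the coin.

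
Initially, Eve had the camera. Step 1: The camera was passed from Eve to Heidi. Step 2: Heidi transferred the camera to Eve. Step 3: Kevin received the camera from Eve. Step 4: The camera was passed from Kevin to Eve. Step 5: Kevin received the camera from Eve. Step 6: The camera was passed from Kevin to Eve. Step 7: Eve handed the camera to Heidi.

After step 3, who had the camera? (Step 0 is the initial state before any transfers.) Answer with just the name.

Answer: Kevin

Derivation:
Tracking the camera holder through step 3:
After step 0 (start): Eve
After step 1: Heidi
After step 2: Eve
After step 3: Kevin

At step 3, the holder is Kevin.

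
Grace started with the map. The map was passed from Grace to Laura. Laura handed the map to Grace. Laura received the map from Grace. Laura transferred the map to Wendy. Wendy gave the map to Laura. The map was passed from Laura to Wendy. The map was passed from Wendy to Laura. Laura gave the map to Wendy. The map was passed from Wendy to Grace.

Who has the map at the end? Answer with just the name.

Tracking the map through each event:
Start: Grace has the map.
After event 1: Laura has the map.
After event 2: Grace has the map.
After event 3: Laura has the map.
After event 4: Wendy has the map.
After event 5: Laura has the map.
After event 6: Wendy has the map.
After event 7: Laura has the map.
After event 8: Wendy has the map.
After event 9: Grace has the map.

Answer: Grace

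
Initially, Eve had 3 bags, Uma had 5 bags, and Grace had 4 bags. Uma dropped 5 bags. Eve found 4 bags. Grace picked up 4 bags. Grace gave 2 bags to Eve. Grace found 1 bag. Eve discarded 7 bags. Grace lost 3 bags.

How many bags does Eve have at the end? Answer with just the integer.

Tracking counts step by step:
Start: Eve=3, Uma=5, Grace=4
Event 1 (Uma -5): Uma: 5 -> 0. State: Eve=3, Uma=0, Grace=4
Event 2 (Eve +4): Eve: 3 -> 7. State: Eve=7, Uma=0, Grace=4
Event 3 (Grace +4): Grace: 4 -> 8. State: Eve=7, Uma=0, Grace=8
Event 4 (Grace -> Eve, 2): Grace: 8 -> 6, Eve: 7 -> 9. State: Eve=9, Uma=0, Grace=6
Event 5 (Grace +1): Grace: 6 -> 7. State: Eve=9, Uma=0, Grace=7
Event 6 (Eve -7): Eve: 9 -> 2. State: Eve=2, Uma=0, Grace=7
Event 7 (Grace -3): Grace: 7 -> 4. State: Eve=2, Uma=0, Grace=4

Eve's final count: 2

Answer: 2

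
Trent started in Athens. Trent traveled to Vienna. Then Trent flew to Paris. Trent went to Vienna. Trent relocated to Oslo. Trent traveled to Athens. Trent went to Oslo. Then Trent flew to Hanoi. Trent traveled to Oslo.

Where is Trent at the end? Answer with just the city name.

Answer: Oslo

Derivation:
Tracking Trent's location:
Start: Trent is in Athens.
After move 1: Athens -> Vienna. Trent is in Vienna.
After move 2: Vienna -> Paris. Trent is in Paris.
After move 3: Paris -> Vienna. Trent is in Vienna.
After move 4: Vienna -> Oslo. Trent is in Oslo.
After move 5: Oslo -> Athens. Trent is in Athens.
After move 6: Athens -> Oslo. Trent is in Oslo.
After move 7: Oslo -> Hanoi. Trent is in Hanoi.
After move 8: Hanoi -> Oslo. Trent is in Oslo.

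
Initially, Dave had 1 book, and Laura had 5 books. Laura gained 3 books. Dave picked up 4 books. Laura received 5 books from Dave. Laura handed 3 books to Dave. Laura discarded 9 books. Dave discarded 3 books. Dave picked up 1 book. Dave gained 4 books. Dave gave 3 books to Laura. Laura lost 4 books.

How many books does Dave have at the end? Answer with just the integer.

Tracking counts step by step:
Start: Dave=1, Laura=5
Event 1 (Laura +3): Laura: 5 -> 8. State: Dave=1, Laura=8
Event 2 (Dave +4): Dave: 1 -> 5. State: Dave=5, Laura=8
Event 3 (Dave -> Laura, 5): Dave: 5 -> 0, Laura: 8 -> 13. State: Dave=0, Laura=13
Event 4 (Laura -> Dave, 3): Laura: 13 -> 10, Dave: 0 -> 3. State: Dave=3, Laura=10
Event 5 (Laura -9): Laura: 10 -> 1. State: Dave=3, Laura=1
Event 6 (Dave -3): Dave: 3 -> 0. State: Dave=0, Laura=1
Event 7 (Dave +1): Dave: 0 -> 1. State: Dave=1, Laura=1
Event 8 (Dave +4): Dave: 1 -> 5. State: Dave=5, Laura=1
Event 9 (Dave -> Laura, 3): Dave: 5 -> 2, Laura: 1 -> 4. State: Dave=2, Laura=4
Event 10 (Laura -4): Laura: 4 -> 0. State: Dave=2, Laura=0

Dave's final count: 2

Answer: 2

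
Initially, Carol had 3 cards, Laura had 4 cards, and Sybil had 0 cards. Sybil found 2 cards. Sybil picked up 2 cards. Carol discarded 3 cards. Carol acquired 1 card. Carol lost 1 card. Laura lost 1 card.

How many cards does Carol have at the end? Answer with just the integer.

Tracking counts step by step:
Start: Carol=3, Laura=4, Sybil=0
Event 1 (Sybil +2): Sybil: 0 -> 2. State: Carol=3, Laura=4, Sybil=2
Event 2 (Sybil +2): Sybil: 2 -> 4. State: Carol=3, Laura=4, Sybil=4
Event 3 (Carol -3): Carol: 3 -> 0. State: Carol=0, Laura=4, Sybil=4
Event 4 (Carol +1): Carol: 0 -> 1. State: Carol=1, Laura=4, Sybil=4
Event 5 (Carol -1): Carol: 1 -> 0. State: Carol=0, Laura=4, Sybil=4
Event 6 (Laura -1): Laura: 4 -> 3. State: Carol=0, Laura=3, Sybil=4

Carol's final count: 0

Answer: 0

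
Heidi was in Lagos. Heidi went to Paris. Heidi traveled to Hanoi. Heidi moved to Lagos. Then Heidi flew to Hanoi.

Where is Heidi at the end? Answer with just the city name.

Answer: Hanoi

Derivation:
Tracking Heidi's location:
Start: Heidi is in Lagos.
After move 1: Lagos -> Paris. Heidi is in Paris.
After move 2: Paris -> Hanoi. Heidi is in Hanoi.
After move 3: Hanoi -> Lagos. Heidi is in Lagos.
After move 4: Lagos -> Hanoi. Heidi is in Hanoi.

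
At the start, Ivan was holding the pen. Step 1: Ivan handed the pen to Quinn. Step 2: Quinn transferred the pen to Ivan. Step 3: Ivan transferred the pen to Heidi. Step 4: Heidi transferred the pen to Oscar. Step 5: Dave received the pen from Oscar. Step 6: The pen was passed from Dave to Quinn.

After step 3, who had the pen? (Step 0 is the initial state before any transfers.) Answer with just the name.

Answer: Heidi

Derivation:
Tracking the pen holder through step 3:
After step 0 (start): Ivan
After step 1: Quinn
After step 2: Ivan
After step 3: Heidi

At step 3, the holder is Heidi.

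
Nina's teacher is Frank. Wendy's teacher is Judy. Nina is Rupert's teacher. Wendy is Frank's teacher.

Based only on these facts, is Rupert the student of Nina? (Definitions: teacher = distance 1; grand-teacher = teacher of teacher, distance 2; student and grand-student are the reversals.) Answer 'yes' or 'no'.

Answer: yes

Derivation:
Reconstructing the teacher chain from the given facts:
  Judy -> Wendy -> Frank -> Nina -> Rupert
(each arrow means 'teacher of the next')
Positions in the chain (0 = top):
  position of Judy: 0
  position of Wendy: 1
  position of Frank: 2
  position of Nina: 3
  position of Rupert: 4

Rupert is at position 4, Nina is at position 3; signed distance (j - i) = -1.
'student' requires j - i = -1. Actual distance is -1, so the relation HOLDS.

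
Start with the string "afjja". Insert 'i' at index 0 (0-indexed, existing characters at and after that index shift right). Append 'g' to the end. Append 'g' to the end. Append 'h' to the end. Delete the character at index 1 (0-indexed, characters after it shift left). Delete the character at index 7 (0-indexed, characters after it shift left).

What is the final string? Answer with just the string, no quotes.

Applying each edit step by step:
Start: "afjja"
Op 1 (insert 'i' at idx 0): "afjja" -> "iafjja"
Op 2 (append 'g'): "iafjja" -> "iafjjag"
Op 3 (append 'g'): "iafjjag" -> "iafjjagg"
Op 4 (append 'h'): "iafjjagg" -> "iafjjaggh"
Op 5 (delete idx 1 = 'a'): "iafjjaggh" -> "ifjjaggh"
Op 6 (delete idx 7 = 'h'): "ifjjaggh" -> "ifjjagg"

Answer: ifjjagg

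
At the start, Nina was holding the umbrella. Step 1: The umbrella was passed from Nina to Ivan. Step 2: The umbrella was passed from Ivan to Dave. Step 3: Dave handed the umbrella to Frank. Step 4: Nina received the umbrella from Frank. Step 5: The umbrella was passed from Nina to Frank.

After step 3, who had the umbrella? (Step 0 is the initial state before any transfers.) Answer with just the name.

Tracking the umbrella holder through step 3:
After step 0 (start): Nina
After step 1: Ivan
After step 2: Dave
After step 3: Frank

At step 3, the holder is Frank.

Answer: Frank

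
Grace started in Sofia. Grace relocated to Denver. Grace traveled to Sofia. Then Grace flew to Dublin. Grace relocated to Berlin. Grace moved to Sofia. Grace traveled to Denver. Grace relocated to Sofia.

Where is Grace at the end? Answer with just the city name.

Tracking Grace's location:
Start: Grace is in Sofia.
After move 1: Sofia -> Denver. Grace is in Denver.
After move 2: Denver -> Sofia. Grace is in Sofia.
After move 3: Sofia -> Dublin. Grace is in Dublin.
After move 4: Dublin -> Berlin. Grace is in Berlin.
After move 5: Berlin -> Sofia. Grace is in Sofia.
After move 6: Sofia -> Denver. Grace is in Denver.
After move 7: Denver -> Sofia. Grace is in Sofia.

Answer: Sofia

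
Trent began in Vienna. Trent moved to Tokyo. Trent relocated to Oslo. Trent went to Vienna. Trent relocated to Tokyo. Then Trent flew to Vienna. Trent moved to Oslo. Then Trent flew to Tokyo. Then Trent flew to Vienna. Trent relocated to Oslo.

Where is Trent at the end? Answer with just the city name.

Tracking Trent's location:
Start: Trent is in Vienna.
After move 1: Vienna -> Tokyo. Trent is in Tokyo.
After move 2: Tokyo -> Oslo. Trent is in Oslo.
After move 3: Oslo -> Vienna. Trent is in Vienna.
After move 4: Vienna -> Tokyo. Trent is in Tokyo.
After move 5: Tokyo -> Vienna. Trent is in Vienna.
After move 6: Vienna -> Oslo. Trent is in Oslo.
After move 7: Oslo -> Tokyo. Trent is in Tokyo.
After move 8: Tokyo -> Vienna. Trent is in Vienna.
After move 9: Vienna -> Oslo. Trent is in Oslo.

Answer: Oslo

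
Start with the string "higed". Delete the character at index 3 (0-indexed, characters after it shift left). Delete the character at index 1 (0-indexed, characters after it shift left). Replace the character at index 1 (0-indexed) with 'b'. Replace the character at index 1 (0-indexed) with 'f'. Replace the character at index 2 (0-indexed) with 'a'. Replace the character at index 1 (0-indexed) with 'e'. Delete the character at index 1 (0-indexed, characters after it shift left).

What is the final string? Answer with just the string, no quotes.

Answer: ha

Derivation:
Applying each edit step by step:
Start: "higed"
Op 1 (delete idx 3 = 'e'): "higed" -> "higd"
Op 2 (delete idx 1 = 'i'): "higd" -> "hgd"
Op 3 (replace idx 1: 'g' -> 'b'): "hgd" -> "hbd"
Op 4 (replace idx 1: 'b' -> 'f'): "hbd" -> "hfd"
Op 5 (replace idx 2: 'd' -> 'a'): "hfd" -> "hfa"
Op 6 (replace idx 1: 'f' -> 'e'): "hfa" -> "hea"
Op 7 (delete idx 1 = 'e'): "hea" -> "ha"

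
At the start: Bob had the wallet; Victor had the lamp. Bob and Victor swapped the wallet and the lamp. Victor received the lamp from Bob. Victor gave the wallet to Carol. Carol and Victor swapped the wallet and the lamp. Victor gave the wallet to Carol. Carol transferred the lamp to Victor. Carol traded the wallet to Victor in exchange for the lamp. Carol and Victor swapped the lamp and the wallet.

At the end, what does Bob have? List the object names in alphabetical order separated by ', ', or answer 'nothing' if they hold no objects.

Tracking all object holders:
Start: wallet:Bob, lamp:Victor
Event 1 (swap wallet<->lamp: now wallet:Victor, lamp:Bob). State: wallet:Victor, lamp:Bob
Event 2 (give lamp: Bob -> Victor). State: wallet:Victor, lamp:Victor
Event 3 (give wallet: Victor -> Carol). State: wallet:Carol, lamp:Victor
Event 4 (swap wallet<->lamp: now wallet:Victor, lamp:Carol). State: wallet:Victor, lamp:Carol
Event 5 (give wallet: Victor -> Carol). State: wallet:Carol, lamp:Carol
Event 6 (give lamp: Carol -> Victor). State: wallet:Carol, lamp:Victor
Event 7 (swap wallet<->lamp: now wallet:Victor, lamp:Carol). State: wallet:Victor, lamp:Carol
Event 8 (swap lamp<->wallet: now lamp:Victor, wallet:Carol). State: wallet:Carol, lamp:Victor

Final state: wallet:Carol, lamp:Victor
Bob holds: (nothing).

Answer: nothing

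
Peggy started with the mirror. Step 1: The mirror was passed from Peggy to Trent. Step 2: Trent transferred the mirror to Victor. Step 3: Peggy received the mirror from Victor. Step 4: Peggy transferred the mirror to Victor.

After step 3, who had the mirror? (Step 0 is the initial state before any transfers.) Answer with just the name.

Answer: Peggy

Derivation:
Tracking the mirror holder through step 3:
After step 0 (start): Peggy
After step 1: Trent
After step 2: Victor
After step 3: Peggy

At step 3, the holder is Peggy.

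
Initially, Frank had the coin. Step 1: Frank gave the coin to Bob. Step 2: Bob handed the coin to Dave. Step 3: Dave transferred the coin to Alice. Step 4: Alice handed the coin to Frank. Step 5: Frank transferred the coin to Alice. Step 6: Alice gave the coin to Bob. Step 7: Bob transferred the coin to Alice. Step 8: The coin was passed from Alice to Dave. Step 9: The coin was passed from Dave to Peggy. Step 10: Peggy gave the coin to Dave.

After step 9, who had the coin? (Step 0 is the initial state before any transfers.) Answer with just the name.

Tracking the coin holder through step 9:
After step 0 (start): Frank
After step 1: Bob
After step 2: Dave
After step 3: Alice
After step 4: Frank
After step 5: Alice
After step 6: Bob
After step 7: Alice
After step 8: Dave
After step 9: Peggy

At step 9, the holder is Peggy.

Answer: Peggy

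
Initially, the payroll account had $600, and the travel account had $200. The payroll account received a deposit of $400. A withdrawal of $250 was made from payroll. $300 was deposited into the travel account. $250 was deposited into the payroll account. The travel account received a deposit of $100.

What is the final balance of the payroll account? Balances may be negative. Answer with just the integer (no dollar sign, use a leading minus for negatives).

Tracking account balances step by step:
Start: payroll=600, travel=200
Event 1 (deposit 400 to payroll): payroll: 600 + 400 = 1000. Balances: payroll=1000, travel=200
Event 2 (withdraw 250 from payroll): payroll: 1000 - 250 = 750. Balances: payroll=750, travel=200
Event 3 (deposit 300 to travel): travel: 200 + 300 = 500. Balances: payroll=750, travel=500
Event 4 (deposit 250 to payroll): payroll: 750 + 250 = 1000. Balances: payroll=1000, travel=500
Event 5 (deposit 100 to travel): travel: 500 + 100 = 600. Balances: payroll=1000, travel=600

Final balance of payroll: 1000

Answer: 1000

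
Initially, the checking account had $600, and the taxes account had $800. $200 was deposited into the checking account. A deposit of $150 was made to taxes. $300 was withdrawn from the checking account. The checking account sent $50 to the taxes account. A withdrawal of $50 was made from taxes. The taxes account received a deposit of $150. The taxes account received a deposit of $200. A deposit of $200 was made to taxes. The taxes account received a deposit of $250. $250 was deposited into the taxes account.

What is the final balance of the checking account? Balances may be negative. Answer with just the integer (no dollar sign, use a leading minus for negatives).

Answer: 450

Derivation:
Tracking account balances step by step:
Start: checking=600, taxes=800
Event 1 (deposit 200 to checking): checking: 600 + 200 = 800. Balances: checking=800, taxes=800
Event 2 (deposit 150 to taxes): taxes: 800 + 150 = 950. Balances: checking=800, taxes=950
Event 3 (withdraw 300 from checking): checking: 800 - 300 = 500. Balances: checking=500, taxes=950
Event 4 (transfer 50 checking -> taxes): checking: 500 - 50 = 450, taxes: 950 + 50 = 1000. Balances: checking=450, taxes=1000
Event 5 (withdraw 50 from taxes): taxes: 1000 - 50 = 950. Balances: checking=450, taxes=950
Event 6 (deposit 150 to taxes): taxes: 950 + 150 = 1100. Balances: checking=450, taxes=1100
Event 7 (deposit 200 to taxes): taxes: 1100 + 200 = 1300. Balances: checking=450, taxes=1300
Event 8 (deposit 200 to taxes): taxes: 1300 + 200 = 1500. Balances: checking=450, taxes=1500
Event 9 (deposit 250 to taxes): taxes: 1500 + 250 = 1750. Balances: checking=450, taxes=1750
Event 10 (deposit 250 to taxes): taxes: 1750 + 250 = 2000. Balances: checking=450, taxes=2000

Final balance of checking: 450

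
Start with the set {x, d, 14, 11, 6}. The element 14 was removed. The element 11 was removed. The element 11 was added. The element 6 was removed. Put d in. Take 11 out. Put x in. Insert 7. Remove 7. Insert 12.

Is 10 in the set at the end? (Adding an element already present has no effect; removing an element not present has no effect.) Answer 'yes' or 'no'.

Tracking the set through each operation:
Start: {11, 14, 6, d, x}
Event 1 (remove 14): removed. Set: {11, 6, d, x}
Event 2 (remove 11): removed. Set: {6, d, x}
Event 3 (add 11): added. Set: {11, 6, d, x}
Event 4 (remove 6): removed. Set: {11, d, x}
Event 5 (add d): already present, no change. Set: {11, d, x}
Event 6 (remove 11): removed. Set: {d, x}
Event 7 (add x): already present, no change. Set: {d, x}
Event 8 (add 7): added. Set: {7, d, x}
Event 9 (remove 7): removed. Set: {d, x}
Event 10 (add 12): added. Set: {12, d, x}

Final set: {12, d, x} (size 3)
10 is NOT in the final set.

Answer: no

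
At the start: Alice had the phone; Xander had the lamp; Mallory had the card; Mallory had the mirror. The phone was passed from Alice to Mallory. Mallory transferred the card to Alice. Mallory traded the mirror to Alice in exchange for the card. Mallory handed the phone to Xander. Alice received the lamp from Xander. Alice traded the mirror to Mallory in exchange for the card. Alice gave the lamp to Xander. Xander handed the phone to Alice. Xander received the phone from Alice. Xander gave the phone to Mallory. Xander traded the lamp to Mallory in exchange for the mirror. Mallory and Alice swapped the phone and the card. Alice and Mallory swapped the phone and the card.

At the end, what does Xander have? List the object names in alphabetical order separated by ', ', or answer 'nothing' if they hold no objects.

Answer: mirror

Derivation:
Tracking all object holders:
Start: phone:Alice, lamp:Xander, card:Mallory, mirror:Mallory
Event 1 (give phone: Alice -> Mallory). State: phone:Mallory, lamp:Xander, card:Mallory, mirror:Mallory
Event 2 (give card: Mallory -> Alice). State: phone:Mallory, lamp:Xander, card:Alice, mirror:Mallory
Event 3 (swap mirror<->card: now mirror:Alice, card:Mallory). State: phone:Mallory, lamp:Xander, card:Mallory, mirror:Alice
Event 4 (give phone: Mallory -> Xander). State: phone:Xander, lamp:Xander, card:Mallory, mirror:Alice
Event 5 (give lamp: Xander -> Alice). State: phone:Xander, lamp:Alice, card:Mallory, mirror:Alice
Event 6 (swap mirror<->card: now mirror:Mallory, card:Alice). State: phone:Xander, lamp:Alice, card:Alice, mirror:Mallory
Event 7 (give lamp: Alice -> Xander). State: phone:Xander, lamp:Xander, card:Alice, mirror:Mallory
Event 8 (give phone: Xander -> Alice). State: phone:Alice, lamp:Xander, card:Alice, mirror:Mallory
Event 9 (give phone: Alice -> Xander). State: phone:Xander, lamp:Xander, card:Alice, mirror:Mallory
Event 10 (give phone: Xander -> Mallory). State: phone:Mallory, lamp:Xander, card:Alice, mirror:Mallory
Event 11 (swap lamp<->mirror: now lamp:Mallory, mirror:Xander). State: phone:Mallory, lamp:Mallory, card:Alice, mirror:Xander
Event 12 (swap phone<->card: now phone:Alice, card:Mallory). State: phone:Alice, lamp:Mallory, card:Mallory, mirror:Xander
Event 13 (swap phone<->card: now phone:Mallory, card:Alice). State: phone:Mallory, lamp:Mallory, card:Alice, mirror:Xander

Final state: phone:Mallory, lamp:Mallory, card:Alice, mirror:Xander
Xander holds: mirror.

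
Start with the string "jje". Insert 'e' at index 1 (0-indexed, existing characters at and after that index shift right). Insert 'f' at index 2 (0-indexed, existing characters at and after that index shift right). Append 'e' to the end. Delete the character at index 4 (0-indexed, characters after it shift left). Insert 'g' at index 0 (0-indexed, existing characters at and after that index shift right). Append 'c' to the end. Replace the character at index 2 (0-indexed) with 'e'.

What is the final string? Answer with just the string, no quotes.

Applying each edit step by step:
Start: "jje"
Op 1 (insert 'e' at idx 1): "jje" -> "jeje"
Op 2 (insert 'f' at idx 2): "jeje" -> "jefje"
Op 3 (append 'e'): "jefje" -> "jefjee"
Op 4 (delete idx 4 = 'e'): "jefjee" -> "jefje"
Op 5 (insert 'g' at idx 0): "jefje" -> "gjefje"
Op 6 (append 'c'): "gjefje" -> "gjefjec"
Op 7 (replace idx 2: 'e' -> 'e'): "gjefjec" -> "gjefjec"

Answer: gjefjec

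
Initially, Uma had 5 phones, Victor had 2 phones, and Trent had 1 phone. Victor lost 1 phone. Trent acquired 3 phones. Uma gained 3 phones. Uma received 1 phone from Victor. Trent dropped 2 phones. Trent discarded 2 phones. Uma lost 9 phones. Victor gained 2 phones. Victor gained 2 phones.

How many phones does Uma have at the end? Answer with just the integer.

Answer: 0

Derivation:
Tracking counts step by step:
Start: Uma=5, Victor=2, Trent=1
Event 1 (Victor -1): Victor: 2 -> 1. State: Uma=5, Victor=1, Trent=1
Event 2 (Trent +3): Trent: 1 -> 4. State: Uma=5, Victor=1, Trent=4
Event 3 (Uma +3): Uma: 5 -> 8. State: Uma=8, Victor=1, Trent=4
Event 4 (Victor -> Uma, 1): Victor: 1 -> 0, Uma: 8 -> 9. State: Uma=9, Victor=0, Trent=4
Event 5 (Trent -2): Trent: 4 -> 2. State: Uma=9, Victor=0, Trent=2
Event 6 (Trent -2): Trent: 2 -> 0. State: Uma=9, Victor=0, Trent=0
Event 7 (Uma -9): Uma: 9 -> 0. State: Uma=0, Victor=0, Trent=0
Event 8 (Victor +2): Victor: 0 -> 2. State: Uma=0, Victor=2, Trent=0
Event 9 (Victor +2): Victor: 2 -> 4. State: Uma=0, Victor=4, Trent=0

Uma's final count: 0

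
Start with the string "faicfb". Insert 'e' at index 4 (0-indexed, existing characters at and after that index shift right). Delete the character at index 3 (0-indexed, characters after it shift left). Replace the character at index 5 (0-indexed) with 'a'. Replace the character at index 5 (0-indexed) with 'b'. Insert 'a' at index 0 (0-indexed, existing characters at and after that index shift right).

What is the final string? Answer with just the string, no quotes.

Applying each edit step by step:
Start: "faicfb"
Op 1 (insert 'e' at idx 4): "faicfb" -> "faicefb"
Op 2 (delete idx 3 = 'c'): "faicefb" -> "faiefb"
Op 3 (replace idx 5: 'b' -> 'a'): "faiefb" -> "faiefa"
Op 4 (replace idx 5: 'a' -> 'b'): "faiefa" -> "faiefb"
Op 5 (insert 'a' at idx 0): "faiefb" -> "afaiefb"

Answer: afaiefb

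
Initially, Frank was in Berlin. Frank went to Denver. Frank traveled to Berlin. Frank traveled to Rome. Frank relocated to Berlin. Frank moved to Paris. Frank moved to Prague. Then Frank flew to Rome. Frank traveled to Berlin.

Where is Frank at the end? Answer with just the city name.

Tracking Frank's location:
Start: Frank is in Berlin.
After move 1: Berlin -> Denver. Frank is in Denver.
After move 2: Denver -> Berlin. Frank is in Berlin.
After move 3: Berlin -> Rome. Frank is in Rome.
After move 4: Rome -> Berlin. Frank is in Berlin.
After move 5: Berlin -> Paris. Frank is in Paris.
After move 6: Paris -> Prague. Frank is in Prague.
After move 7: Prague -> Rome. Frank is in Rome.
After move 8: Rome -> Berlin. Frank is in Berlin.

Answer: Berlin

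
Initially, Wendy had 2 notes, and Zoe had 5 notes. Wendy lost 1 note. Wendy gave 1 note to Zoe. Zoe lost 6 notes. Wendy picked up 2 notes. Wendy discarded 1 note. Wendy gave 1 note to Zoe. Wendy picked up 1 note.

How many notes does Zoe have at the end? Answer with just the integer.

Tracking counts step by step:
Start: Wendy=2, Zoe=5
Event 1 (Wendy -1): Wendy: 2 -> 1. State: Wendy=1, Zoe=5
Event 2 (Wendy -> Zoe, 1): Wendy: 1 -> 0, Zoe: 5 -> 6. State: Wendy=0, Zoe=6
Event 3 (Zoe -6): Zoe: 6 -> 0. State: Wendy=0, Zoe=0
Event 4 (Wendy +2): Wendy: 0 -> 2. State: Wendy=2, Zoe=0
Event 5 (Wendy -1): Wendy: 2 -> 1. State: Wendy=1, Zoe=0
Event 6 (Wendy -> Zoe, 1): Wendy: 1 -> 0, Zoe: 0 -> 1. State: Wendy=0, Zoe=1
Event 7 (Wendy +1): Wendy: 0 -> 1. State: Wendy=1, Zoe=1

Zoe's final count: 1

Answer: 1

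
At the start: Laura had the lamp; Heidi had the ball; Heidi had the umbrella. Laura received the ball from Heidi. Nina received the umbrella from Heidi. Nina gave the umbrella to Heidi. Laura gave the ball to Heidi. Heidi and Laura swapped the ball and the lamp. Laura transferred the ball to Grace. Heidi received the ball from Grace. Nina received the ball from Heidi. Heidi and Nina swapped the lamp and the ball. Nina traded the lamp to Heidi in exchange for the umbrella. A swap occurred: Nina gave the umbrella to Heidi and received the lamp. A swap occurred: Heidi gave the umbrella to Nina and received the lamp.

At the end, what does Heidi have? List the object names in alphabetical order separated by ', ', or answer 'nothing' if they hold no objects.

Answer: ball, lamp

Derivation:
Tracking all object holders:
Start: lamp:Laura, ball:Heidi, umbrella:Heidi
Event 1 (give ball: Heidi -> Laura). State: lamp:Laura, ball:Laura, umbrella:Heidi
Event 2 (give umbrella: Heidi -> Nina). State: lamp:Laura, ball:Laura, umbrella:Nina
Event 3 (give umbrella: Nina -> Heidi). State: lamp:Laura, ball:Laura, umbrella:Heidi
Event 4 (give ball: Laura -> Heidi). State: lamp:Laura, ball:Heidi, umbrella:Heidi
Event 5 (swap ball<->lamp: now ball:Laura, lamp:Heidi). State: lamp:Heidi, ball:Laura, umbrella:Heidi
Event 6 (give ball: Laura -> Grace). State: lamp:Heidi, ball:Grace, umbrella:Heidi
Event 7 (give ball: Grace -> Heidi). State: lamp:Heidi, ball:Heidi, umbrella:Heidi
Event 8 (give ball: Heidi -> Nina). State: lamp:Heidi, ball:Nina, umbrella:Heidi
Event 9 (swap lamp<->ball: now lamp:Nina, ball:Heidi). State: lamp:Nina, ball:Heidi, umbrella:Heidi
Event 10 (swap lamp<->umbrella: now lamp:Heidi, umbrella:Nina). State: lamp:Heidi, ball:Heidi, umbrella:Nina
Event 11 (swap umbrella<->lamp: now umbrella:Heidi, lamp:Nina). State: lamp:Nina, ball:Heidi, umbrella:Heidi
Event 12 (swap umbrella<->lamp: now umbrella:Nina, lamp:Heidi). State: lamp:Heidi, ball:Heidi, umbrella:Nina

Final state: lamp:Heidi, ball:Heidi, umbrella:Nina
Heidi holds: ball, lamp.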